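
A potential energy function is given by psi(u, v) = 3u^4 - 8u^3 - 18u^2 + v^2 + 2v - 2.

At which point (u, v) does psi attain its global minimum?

(3, -1)

psi(u,v) separates as P(u) + Q(v) − 2, so its minimum is min P + min Q − 2.
P'(u) = 12u(u - 3)(u + 1) vanishes at u ∈ {-1, 0, 3}; Q'(v) = 2v + 2 vanishes at v ∈ {-1}.
Local minima of P (where P''>0): P(-1)=-7, P(3)=-135. Local minima of Q: Q(-1)=-1.
So the global minimum of psi is P(3) + Q(-1) − 2 = -135 − 1 − 2 = -138, attained at (3, -1).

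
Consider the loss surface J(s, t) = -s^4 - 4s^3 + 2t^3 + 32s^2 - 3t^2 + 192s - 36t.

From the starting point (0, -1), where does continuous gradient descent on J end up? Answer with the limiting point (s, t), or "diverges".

J is separable, so gradient descent decouples: s follows -∂J/∂s, t follows -∂J/∂t.
∂J/∂s = -4(s - 4)(s + 3)(s + 4); at s=0 this is 192, so s decreases.
∂J/∂t = 6(t - 3)(t + 2); at t=-1 this is -24, so t increases.
s converges to its nearest critical value -3 (a local min of the s-part); t converges to 3. The iterate converges to (-3, 3).

(-3, 3)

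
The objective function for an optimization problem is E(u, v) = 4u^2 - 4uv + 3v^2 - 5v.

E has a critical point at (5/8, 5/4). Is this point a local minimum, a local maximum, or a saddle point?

local minimum

The Hessian of E is constant: H = [[8, -4], [-4, 6]].
det(H) = 8·6 − (-4)² = 32.
det(H) > 0 and tr(H) = 14 > 0, so H is positive definite and the point is a local minimum.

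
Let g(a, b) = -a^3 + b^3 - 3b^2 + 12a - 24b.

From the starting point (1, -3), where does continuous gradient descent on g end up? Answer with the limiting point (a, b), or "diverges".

g is separable, so gradient descent decouples: a follows -∂g/∂a, b follows -∂g/∂b.
∂g/∂a = -3(a - 2)(a + 2); at a=1 this is 9, so a decreases.
∂g/∂b = 3(b - 4)(b + 2); at b=-3 this is 21, so b decreases.
The b-coordinate has no critical point in that direction and runs off to infinity.

diverges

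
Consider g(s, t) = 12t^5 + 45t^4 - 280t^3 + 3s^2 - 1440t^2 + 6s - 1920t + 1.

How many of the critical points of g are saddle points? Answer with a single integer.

g separates as a function of s plus a function of t, so ∇g=0 decouples.
∂g/∂s = 6(s + 1) = 0 at s ∈ {-1}; ∂g/∂t = 60(t - 4)(t + 1)(t + 2)(t + 4) = 0 at t ∈ {-4, -2, -1, 4}.
The Hessian is diagonal: diag(g_ss, g_tt). Second derivatives: g_ss(-1)=6; g_tt(-4)=-2880, g_tt(-2)=720, g_tt(-1)=-900, g_tt(4)=14400.
Saddle points occur where the two diagonal entries have opposite signs: (-1, -4), (-1, -1). Count: 2.

2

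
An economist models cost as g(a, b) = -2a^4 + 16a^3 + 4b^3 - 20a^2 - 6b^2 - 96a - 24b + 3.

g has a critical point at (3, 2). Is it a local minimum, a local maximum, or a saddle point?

local minimum

The mixed partial ∂²g/∂a∂b is 0, so the Hessian at any point is diag(g_aa, g_bb) = diag(8(-3a^2 + 12a - 5), 12(2b - 1)).
At (3, 2): H = diag(32, 36).
Both eigenvalues are positive, so H is positive definite: a local minimum.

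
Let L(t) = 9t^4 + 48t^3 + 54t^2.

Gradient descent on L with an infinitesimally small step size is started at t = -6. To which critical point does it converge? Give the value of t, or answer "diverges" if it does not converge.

-3

L'(t) = 36t(t + 1)(t + 3), so L'(-6) = -3240.
Gradient descent moves in the -L' direction, i.e. t is increasing.
The nearest critical point in that direction is t = -3, where L'' = 216 > 0 (a local minimum). The iterate converges there.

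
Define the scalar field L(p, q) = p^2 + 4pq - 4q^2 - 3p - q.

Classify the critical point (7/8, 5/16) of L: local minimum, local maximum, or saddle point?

The Hessian of L is constant: H = [[2, 4], [4, -8]].
det(H) = 2·(-8) − 4² = -32.
Since det(H) < 0, H is indefinite and the critical point is a saddle point.

saddle point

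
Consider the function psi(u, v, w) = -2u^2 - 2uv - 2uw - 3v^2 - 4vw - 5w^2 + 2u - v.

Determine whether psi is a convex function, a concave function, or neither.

concave

psi is quadratic, so its Hessian is the constant matrix H = [[-4, -2, -2], [-2, -6, -4], [-2, -4, -10]].
Leading principal minors: -4, 20, -144.
Signs alternate −, +, − ⇒ H ≺ 0 ⇒ concave.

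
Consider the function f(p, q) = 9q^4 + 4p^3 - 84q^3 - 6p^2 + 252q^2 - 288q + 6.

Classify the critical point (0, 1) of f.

saddle point

The mixed partial ∂²f/∂p∂q is 0, so the Hessian at any point is diag(f_pp, f_qq) = diag(12(2p - 1), 36(3q^2 - 14q + 14)).
At (0, 1): H = diag(-12, 108).
The eigenvalues have opposite signs, so H is indefinite: a saddle point.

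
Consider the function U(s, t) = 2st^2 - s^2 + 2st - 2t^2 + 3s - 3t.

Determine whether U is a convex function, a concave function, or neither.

The term 2st^2 is cubic, so the Hessian is not constant.
∂²U/∂t² = 4s - 4, which takes both signs as s varies (negative for sufficiently negative s). A diagonal entry of the Hessian changing sign means the Hessian is neither positive- nor negative-semidefinite on all of R^2.

neither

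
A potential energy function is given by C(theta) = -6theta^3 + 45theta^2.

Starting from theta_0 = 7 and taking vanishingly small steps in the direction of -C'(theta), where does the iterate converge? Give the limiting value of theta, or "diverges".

C'(theta) = -18theta(theta - 5), so C'(7) = -252.
Gradient descent moves in the -C' direction, i.e. theta is increasing.
There is no critical point above theta=7, and C' keeps the same sign, so the iterate runs off to +∞.

diverges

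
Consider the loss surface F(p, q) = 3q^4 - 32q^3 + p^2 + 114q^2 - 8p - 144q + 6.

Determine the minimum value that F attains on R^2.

-69

F(p,q) separates as A(p) + B(q) + 6, so its minimum is min A + min B + 6.
A'(p) = 2p - 8 vanishes at p ∈ {4}; B'(q) = 12(q - 4)(q - 3)(q - 1) vanishes at q ∈ {1, 3, 4}.
Local minima of A (where A''>0): A(4)=-16. Local minima of B: B(1)=-59, B(4)=-32.
So the global minimum of F is A(4) + B(1) + 6 = -16 − 59 + 6 = -69, attained at (4, 1).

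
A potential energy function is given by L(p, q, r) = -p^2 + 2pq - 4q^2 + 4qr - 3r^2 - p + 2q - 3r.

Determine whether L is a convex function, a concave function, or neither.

concave

L is quadratic, so its Hessian is the constant matrix H = [[-2, 2, 0], [2, -8, 4], [0, 4, -6]].
Leading principal minors: -2, 12, -40.
Signs alternate −, +, − ⇒ H ≺ 0 ⇒ concave.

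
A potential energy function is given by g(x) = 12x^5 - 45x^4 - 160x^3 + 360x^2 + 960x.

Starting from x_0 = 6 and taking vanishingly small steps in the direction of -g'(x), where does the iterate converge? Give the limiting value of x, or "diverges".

4

g'(x) = 60(x - 4)(x - 2)(x + 1)(x + 2), so g'(6) = 26880.
Gradient descent moves in the -g' direction, i.e. x is decreasing.
The nearest critical point in that direction is x = 4, where g'' = 3600 > 0 (a local minimum). The iterate converges there.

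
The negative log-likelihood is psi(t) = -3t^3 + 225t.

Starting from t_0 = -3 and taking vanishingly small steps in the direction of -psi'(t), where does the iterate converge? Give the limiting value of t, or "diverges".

psi'(t) = -9(t - 5)(t + 5), so psi'(-3) = 144.
Gradient descent moves in the -psi' direction, i.e. t is decreasing.
The nearest critical point in that direction is t = -5, where psi'' = 90 > 0 (a local minimum). The iterate converges there.

-5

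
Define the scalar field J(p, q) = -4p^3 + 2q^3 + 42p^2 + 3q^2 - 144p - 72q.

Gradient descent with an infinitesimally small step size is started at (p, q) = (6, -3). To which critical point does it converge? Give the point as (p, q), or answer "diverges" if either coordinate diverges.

J is separable, so gradient descent decouples: p follows -∂J/∂p, q follows -∂J/∂q.
∂J/∂p = -12(p - 4)(p - 3); at p=6 this is -72, so p increases.
∂J/∂q = 6(q - 3)(q + 4); at q=-3 this is -36, so q increases.
The p-coordinate has no critical point in that direction and runs off to infinity.

diverges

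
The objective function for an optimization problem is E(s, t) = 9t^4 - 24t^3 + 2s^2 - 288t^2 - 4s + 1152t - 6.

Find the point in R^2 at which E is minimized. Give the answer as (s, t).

E(s,t) separates as P(s) + Q(t) − 6, so its minimum is min P + min Q − 6.
P'(s) = 4s - 4 vanishes at s ∈ {1}; Q'(t) = 36(t - 4)(t - 2)(t + 4) vanishes at t ∈ {-4, 2, 4}.
Local minima of P (where P''>0): P(1)=-2. Local minima of Q: Q(-4)=-5376, Q(4)=768.
So the global minimum of E is P(1) + Q(-4) − 6 = -2 − 5376 − 6 = -5384, attained at (1, -4).

(1, -4)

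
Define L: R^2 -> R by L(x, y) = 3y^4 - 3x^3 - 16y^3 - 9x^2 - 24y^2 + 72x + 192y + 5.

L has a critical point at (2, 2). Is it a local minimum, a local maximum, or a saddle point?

local maximum

The mixed partial ∂²L/∂x∂y is 0, so the Hessian at any point is diag(L_xx, L_yy) = diag(-18(x + 1), 12(3y^2 - 8y - 4)).
At (2, 2): H = diag(-54, -96).
Both eigenvalues are negative, so H is negative definite: a local maximum.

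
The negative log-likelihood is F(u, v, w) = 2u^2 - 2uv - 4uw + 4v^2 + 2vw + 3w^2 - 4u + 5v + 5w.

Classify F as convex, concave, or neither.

convex

F is quadratic, so its Hessian is the constant matrix H = [[4, -2, -4], [-2, 8, 2], [-4, 2, 6]].
Leading principal minors: 4, 28, 56.
All positive ⇒ H ≻ 0 ⇒ convex.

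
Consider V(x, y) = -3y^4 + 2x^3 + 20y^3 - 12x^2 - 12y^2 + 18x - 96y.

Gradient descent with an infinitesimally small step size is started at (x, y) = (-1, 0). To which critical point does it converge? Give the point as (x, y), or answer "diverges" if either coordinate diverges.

diverges

V is separable, so gradient descent decouples: x follows -∂V/∂x, y follows -∂V/∂y.
∂V/∂x = 6(x - 3)(x - 1); at x=-1 this is 48, so x decreases.
∂V/∂y = -12(y - 4)(y - 2)(y + 1); at y=0 this is -96, so y increases.
The x-coordinate has no critical point in that direction and runs off to infinity.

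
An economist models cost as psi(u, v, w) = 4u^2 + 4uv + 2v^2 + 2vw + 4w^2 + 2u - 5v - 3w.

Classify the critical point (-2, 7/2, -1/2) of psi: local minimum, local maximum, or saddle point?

local minimum

The Hessian is constant: H = [[8, 4, 0], [4, 4, 2], [0, 2, 8]].
Leading principal minors: Δ₁ = 8, Δ₂ = 16, Δ₃ = 96.
All leading minors are positive, so H is positive definite: a local minimum.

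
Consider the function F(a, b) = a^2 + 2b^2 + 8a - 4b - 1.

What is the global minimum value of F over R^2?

-19

F(a,b) separates as P(a) + Q(b) − 1, so its minimum is min P + min Q − 1.
P'(a) = 2a + 8 vanishes at a ∈ {-4}; Q'(b) = 4b - 4 vanishes at b ∈ {1}.
Local minima of P (where P''>0): P(-4)=-16. Local minima of Q: Q(1)=-2.
So the global minimum of F is P(-4) + Q(1) − 1 = -16 − 2 − 1 = -19, attained at (-4, 1).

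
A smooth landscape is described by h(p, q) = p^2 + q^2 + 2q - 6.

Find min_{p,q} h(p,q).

h(p,q) separates as A(p) + B(q) − 6, so its minimum is min A + min B − 6.
A'(p) = 2p vanishes at p ∈ {0}; B'(q) = 2q + 2 vanishes at q ∈ {-1}.
Local minima of A (where A''>0): A(0)=0. Local minima of B: B(-1)=-1.
So the global minimum of h is A(0) + B(-1) − 6 = 0 − 1 − 6 = -7, attained at (0, -1).

-7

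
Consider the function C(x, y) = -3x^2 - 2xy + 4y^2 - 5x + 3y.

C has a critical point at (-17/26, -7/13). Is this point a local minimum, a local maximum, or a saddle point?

saddle point

The Hessian of C is constant: H = [[-6, -2], [-2, 8]].
det(H) = (-6)·8 − (-2)² = -52.
Since det(H) < 0, H is indefinite and the critical point is a saddle point.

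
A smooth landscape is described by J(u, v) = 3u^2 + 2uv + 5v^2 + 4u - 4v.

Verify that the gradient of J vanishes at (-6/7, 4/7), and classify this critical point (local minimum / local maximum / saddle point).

local minimum

∇J = (6u + 2v + 4, 2u + 10v - 4); substituting (-6/7, 4/7) gives ∇J = (0, 0), so (-6/7, 4/7) is indeed a critical point.
The Hessian of J is constant: H = [[6, 2], [2, 10]].
det(H) = 6·10 − 2² = 56.
det(H) > 0 and tr(H) = 16 > 0, so H is positive definite and the point is a local minimum.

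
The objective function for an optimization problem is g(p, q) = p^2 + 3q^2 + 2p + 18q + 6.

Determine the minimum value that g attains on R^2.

-22

g(p,q) separates as A(p) + B(q) + 6, so its minimum is min A + min B + 6.
A'(p) = 2p + 2 vanishes at p ∈ {-1}; B'(q) = 6q + 18 vanishes at q ∈ {-3}.
Local minima of A (where A''>0): A(-1)=-1. Local minima of B: B(-3)=-27.
So the global minimum of g is A(-1) + B(-3) + 6 = -1 − 27 + 6 = -22, attained at (-1, -3).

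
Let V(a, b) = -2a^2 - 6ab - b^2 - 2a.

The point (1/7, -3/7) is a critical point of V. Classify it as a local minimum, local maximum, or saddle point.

The Hessian of V is constant: H = [[-4, -6], [-6, -2]].
det(H) = (-4)·(-2) − (-6)² = -28.
Since det(H) < 0, H is indefinite and the critical point is a saddle point.

saddle point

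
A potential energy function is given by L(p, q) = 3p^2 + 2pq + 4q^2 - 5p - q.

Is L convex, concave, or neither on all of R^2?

L is quadratic, so its Hessian is the constant matrix H = [[6, 2], [2, 8]].
det(H) = 44, tr(H) = 14.
det(H) > 0 and tr(H) > 0, so H is positive definite everywhere: convex.

convex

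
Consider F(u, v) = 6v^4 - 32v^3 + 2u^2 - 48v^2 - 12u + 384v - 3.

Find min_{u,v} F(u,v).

F(u,v) separates as P(u) + Q(v) − 3, so its minimum is min P + min Q − 3.
P'(u) = 4u - 12 vanishes at u ∈ {3}; Q'(v) = 24(v - 4)(v - 2)(v + 2) vanishes at v ∈ {-2, 2, 4}.
Local minima of P (where P''>0): P(3)=-18. Local minima of Q: Q(-2)=-608, Q(4)=256.
So the global minimum of F is P(3) + Q(-2) − 3 = -18 − 608 − 3 = -629, attained at (3, -2).

-629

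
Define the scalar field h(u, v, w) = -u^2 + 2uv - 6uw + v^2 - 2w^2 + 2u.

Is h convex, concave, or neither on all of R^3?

h is quadratic, so its Hessian is the constant matrix H = [[-2, 2, -6], [2, 2, 0], [-6, 0, -4]].
Leading principal minors: -2, -8, -40.
Neither pattern holds ⇒ H is indefinite ⇒ neither convex nor concave.

neither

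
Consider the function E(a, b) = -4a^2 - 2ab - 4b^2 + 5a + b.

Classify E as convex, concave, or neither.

E is quadratic, so its Hessian is the constant matrix H = [[-8, -2], [-2, -8]].
det(H) = 60, tr(H) = -16.
det(H) > 0 and tr(H) < 0, so H is negative definite everywhere: concave.

concave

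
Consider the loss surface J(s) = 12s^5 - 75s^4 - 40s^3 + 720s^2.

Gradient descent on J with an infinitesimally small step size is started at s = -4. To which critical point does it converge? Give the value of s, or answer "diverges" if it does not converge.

diverges

J'(s) = 60s(s - 4)(s - 3)(s + 2), so J'(-4) = 26880.
Gradient descent moves in the -J' direction, i.e. s is decreasing.
There is no critical point below s=-4, and J' keeps the same sign, so the iterate runs off to −∞.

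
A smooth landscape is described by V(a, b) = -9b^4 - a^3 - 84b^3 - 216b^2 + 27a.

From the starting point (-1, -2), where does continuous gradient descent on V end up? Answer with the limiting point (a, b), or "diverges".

V is separable, so gradient descent decouples: a follows -∂V/∂a, b follows -∂V/∂b.
∂V/∂a = -3(a - 3)(a + 3); at a=-1 this is 24, so a decreases.
∂V/∂b = -36b(b + 3)(b + 4); at b=-2 this is 144, so b decreases.
a converges to its nearest critical value -3 (a local min of the a-part); b converges to -3. The iterate converges to (-3, -3).

(-3, -3)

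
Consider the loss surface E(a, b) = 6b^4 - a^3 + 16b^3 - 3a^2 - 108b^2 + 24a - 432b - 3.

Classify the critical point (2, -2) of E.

local maximum

The mixed partial ∂²E/∂a∂b is 0, so the Hessian at any point is diag(E_aa, E_bb) = diag(-6(a + 1), 24(3b^2 + 4b - 9)).
At (2, -2): H = diag(-18, -120).
Both eigenvalues are negative, so H is negative definite: a local maximum.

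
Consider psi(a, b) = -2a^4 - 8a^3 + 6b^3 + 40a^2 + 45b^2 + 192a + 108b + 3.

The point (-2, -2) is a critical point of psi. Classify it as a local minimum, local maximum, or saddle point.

The mixed partial ∂²psi/∂a∂b is 0, so the Hessian at any point is diag(psi_aa, psi_bb) = diag(8(-3a^2 - 6a + 10), 18(2b + 5)).
At (-2, -2): H = diag(80, 18).
Both eigenvalues are positive, so H is positive definite: a local minimum.

local minimum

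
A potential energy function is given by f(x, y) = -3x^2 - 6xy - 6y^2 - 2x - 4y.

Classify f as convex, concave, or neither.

concave

f is quadratic, so its Hessian is the constant matrix H = [[-6, -6], [-6, -12]].
det(H) = 36, tr(H) = -18.
det(H) > 0 and tr(H) < 0, so H is negative definite everywhere: concave.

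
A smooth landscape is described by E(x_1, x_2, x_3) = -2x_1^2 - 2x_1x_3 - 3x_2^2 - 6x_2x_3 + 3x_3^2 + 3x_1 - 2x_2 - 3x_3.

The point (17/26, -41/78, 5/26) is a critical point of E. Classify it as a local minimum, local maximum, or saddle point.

saddle point

The Hessian is constant: H = [[-4, 0, -2], [0, -6, -6], [-2, -6, 6]].
Leading principal minors: Δ₁ = -4, Δ₂ = 24, Δ₃ = 312.
The minors fit neither the all-positive nor the alternating-sign pattern, so H is indefinite: a saddle point.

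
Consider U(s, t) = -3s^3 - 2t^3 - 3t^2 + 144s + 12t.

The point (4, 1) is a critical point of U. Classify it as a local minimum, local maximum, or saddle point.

The mixed partial ∂²U/∂s∂t is 0, so the Hessian at any point is diag(U_ss, U_tt) = diag(-18s, -6(2t + 1)).
At (4, 1): H = diag(-72, -18).
Both eigenvalues are negative, so H is negative definite: a local maximum.

local maximum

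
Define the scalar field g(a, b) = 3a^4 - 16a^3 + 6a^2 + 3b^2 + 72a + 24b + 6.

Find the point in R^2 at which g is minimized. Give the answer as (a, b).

g(a,b) separates as P(a) + Q(b) + 6, so its minimum is min P + min Q + 6.
P'(a) = 12(a - 3)(a - 2)(a + 1) vanishes at a ∈ {-1, 2, 3}; Q'(b) = 6b + 24 vanishes at b ∈ {-4}.
Local minima of P (where P''>0): P(-1)=-47, P(3)=81. Local minima of Q: Q(-4)=-48.
So the global minimum of g is P(-1) + Q(-4) + 6 = -47 − 48 + 6 = -89, attained at (-1, -4).

(-1, -4)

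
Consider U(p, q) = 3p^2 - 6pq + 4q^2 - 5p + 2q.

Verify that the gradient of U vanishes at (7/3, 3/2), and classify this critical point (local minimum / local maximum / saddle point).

local minimum

∇U = (6p - 6q - 5, -6p + 8q + 2); substituting (7/3, 3/2) gives ∇U = (0, 0), so (7/3, 3/2) is indeed a critical point.
The Hessian of U is constant: H = [[6, -6], [-6, 8]].
det(H) = 6·8 − (-6)² = 12.
det(H) > 0 and tr(H) = 14 > 0, so H is positive definite and the point is a local minimum.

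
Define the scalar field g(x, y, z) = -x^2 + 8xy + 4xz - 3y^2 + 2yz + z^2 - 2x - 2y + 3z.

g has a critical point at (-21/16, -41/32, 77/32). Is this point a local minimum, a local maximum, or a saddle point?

saddle point

The Hessian is constant: H = [[-2, 8, 4], [8, -6, 2], [4, 2, 2]].
Leading principal minors: Δ₁ = -2, Δ₂ = -52, Δ₃ = 128.
The minors fit neither the all-positive nor the alternating-sign pattern, so H is indefinite: a saddle point.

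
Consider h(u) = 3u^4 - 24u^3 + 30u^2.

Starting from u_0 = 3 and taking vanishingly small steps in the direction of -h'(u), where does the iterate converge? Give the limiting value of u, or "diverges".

5

h'(u) = 12u(u - 5)(u - 1), so h'(3) = -144.
Gradient descent moves in the -h' direction, i.e. u is increasing.
The nearest critical point in that direction is u = 5, where h'' = 240 > 0 (a local minimum). The iterate converges there.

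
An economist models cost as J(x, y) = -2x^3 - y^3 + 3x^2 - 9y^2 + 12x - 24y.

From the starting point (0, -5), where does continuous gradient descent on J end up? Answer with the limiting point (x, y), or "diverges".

(-1, -4)

J is separable, so gradient descent decouples: x follows -∂J/∂x, y follows -∂J/∂y.
∂J/∂x = -6(x - 2)(x + 1); at x=0 this is 12, so x decreases.
∂J/∂y = -3(y + 2)(y + 4); at y=-5 this is -9, so y increases.
x converges to its nearest critical value -1 (a local min of the x-part); y converges to -4. The iterate converges to (-1, -4).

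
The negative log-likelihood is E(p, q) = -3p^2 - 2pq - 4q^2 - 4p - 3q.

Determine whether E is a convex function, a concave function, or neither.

concave

E is quadratic, so its Hessian is the constant matrix H = [[-6, -2], [-2, -8]].
det(H) = 44, tr(H) = -14.
det(H) > 0 and tr(H) < 0, so H is negative definite everywhere: concave.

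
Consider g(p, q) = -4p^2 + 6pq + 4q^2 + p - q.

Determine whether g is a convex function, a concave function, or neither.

neither

g is quadratic, so its Hessian is the constant matrix H = [[-8, 6], [6, 8]].
det(H) = -100, tr(H) = 0.
det(H) < 0, so H is indefinite: neither convex nor concave.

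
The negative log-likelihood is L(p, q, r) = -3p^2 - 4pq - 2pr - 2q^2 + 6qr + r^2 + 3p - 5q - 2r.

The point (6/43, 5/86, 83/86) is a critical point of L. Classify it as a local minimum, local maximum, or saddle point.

The Hessian is constant: H = [[-6, -4, -2], [-4, -4, 6], [-2, 6, 2]].
Leading principal minors: Δ₁ = -6, Δ₂ = 8, Δ₃ = 344.
The minors fit neither the all-positive nor the alternating-sign pattern, so H is indefinite: a saddle point.

saddle point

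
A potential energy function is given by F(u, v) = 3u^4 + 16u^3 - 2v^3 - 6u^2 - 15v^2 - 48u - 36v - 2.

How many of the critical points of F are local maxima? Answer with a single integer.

1

F separates as a function of u plus a function of v, so ∇F=0 decouples.
∂F/∂u = 12(u - 1)(u + 1)(u + 4) = 0 at u ∈ {-4, -1, 1}; ∂F/∂v = -6(v + 2)(v + 3) = 0 at v ∈ {-3, -2}.
The Hessian is diagonal: diag(F_uu, F_vv). Second derivatives: F_uu(-4)=180, F_uu(-1)=-72, F_uu(1)=120; F_vv(-3)=6, F_vv(-2)=-6.
Local maxima occur where both diagonal entries negative: (-1, -2). Count: 1.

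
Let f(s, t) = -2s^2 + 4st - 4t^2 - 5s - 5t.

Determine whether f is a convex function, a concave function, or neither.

f is quadratic, so its Hessian is the constant matrix H = [[-4, 4], [4, -8]].
det(H) = 16, tr(H) = -12.
det(H) > 0 and tr(H) < 0, so H is negative definite everywhere: concave.

concave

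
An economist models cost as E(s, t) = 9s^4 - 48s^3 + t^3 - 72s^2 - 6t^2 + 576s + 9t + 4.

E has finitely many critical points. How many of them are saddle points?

3

E separates as a function of s plus a function of t, so ∇E=0 decouples.
∂E/∂s = 36(s - 4)(s - 2)(s + 2) = 0 at s ∈ {-2, 2, 4}; ∂E/∂t = 3(t - 3)(t - 1) = 0 at t ∈ {1, 3}.
The Hessian is diagonal: diag(E_ss, E_tt). Second derivatives: E_ss(-2)=864, E_ss(2)=-288, E_ss(4)=432; E_tt(1)=-6, E_tt(3)=6.
Saddle points occur where the two diagonal entries have opposite signs: (-2, 1), (2, 3), (4, 1). Count: 3.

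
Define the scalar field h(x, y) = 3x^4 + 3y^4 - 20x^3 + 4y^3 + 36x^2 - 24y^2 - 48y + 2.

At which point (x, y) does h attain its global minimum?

(0, 2)

h(x,y) separates as P(x) + Q(y) + 2, so its minimum is min P + min Q + 2.
P'(x) = 12x(x - 3)(x - 2) vanishes at x ∈ {0, 2, 3}; Q'(y) = 12(y - 2)(y + 1)(y + 2) vanishes at y ∈ {-2, -1, 2}.
Local minima of P (where P''>0): P(0)=0, P(3)=27. Local minima of Q: Q(-2)=16, Q(2)=-112.
So the global minimum of h is P(0) + Q(2) + 2 = 0 − 112 + 2 = -110, attained at (0, 2).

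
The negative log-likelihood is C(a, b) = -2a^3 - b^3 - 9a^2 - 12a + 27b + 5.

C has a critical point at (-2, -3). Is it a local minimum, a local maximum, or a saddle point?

The mixed partial ∂²C/∂a∂b is 0, so the Hessian at any point is diag(C_aa, C_bb) = diag(-6(2a + 3), -6b).
At (-2, -3): H = diag(6, 18).
Both eigenvalues are positive, so H is positive definite: a local minimum.

local minimum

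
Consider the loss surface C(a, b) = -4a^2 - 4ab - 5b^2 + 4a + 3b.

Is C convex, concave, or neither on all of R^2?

concave

C is quadratic, so its Hessian is the constant matrix H = [[-8, -4], [-4, -10]].
det(H) = 64, tr(H) = -18.
det(H) > 0 and tr(H) < 0, so H is negative definite everywhere: concave.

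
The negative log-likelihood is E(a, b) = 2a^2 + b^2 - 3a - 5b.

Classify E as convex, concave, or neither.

convex

E is quadratic, so its Hessian is the constant matrix H = [[4, 0], [0, 2]].
det(H) = 8, tr(H) = 6.
det(H) > 0 and tr(H) > 0, so H is positive definite everywhere: convex.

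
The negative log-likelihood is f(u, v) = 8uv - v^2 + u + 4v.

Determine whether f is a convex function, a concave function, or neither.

neither

f is quadratic, so its Hessian is the constant matrix H = [[0, 8], [8, -2]].
det(H) = -64, tr(H) = -2.
det(H) < 0, so H is indefinite: neither convex nor concave.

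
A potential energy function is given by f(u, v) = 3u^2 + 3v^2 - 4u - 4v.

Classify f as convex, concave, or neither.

convex

f is quadratic, so its Hessian is the constant matrix H = [[6, 0], [0, 6]].
det(H) = 36, tr(H) = 12.
det(H) > 0 and tr(H) > 0, so H is positive definite everywhere: convex.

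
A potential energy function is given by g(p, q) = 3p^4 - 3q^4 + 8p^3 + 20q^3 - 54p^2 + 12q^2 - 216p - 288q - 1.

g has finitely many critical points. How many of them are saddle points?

g separates as a function of p plus a function of q, so ∇g=0 decouples.
∂g/∂p = 12(p - 3)(p + 2)(p + 3) = 0 at p ∈ {-3, -2, 3}; ∂g/∂q = -12(q - 4)(q - 3)(q + 2) = 0 at q ∈ {-2, 3, 4}.
The Hessian is diagonal: diag(g_pp, g_qq). Second derivatives: g_pp(-3)=72, g_pp(-2)=-60, g_pp(3)=360; g_qq(-2)=-360, g_qq(3)=60, g_qq(4)=-72.
Saddle points occur where the two diagonal entries have opposite signs: (-3, -2), (-3, 4), (-2, 3), (3, -2), (3, 4). Count: 5.

5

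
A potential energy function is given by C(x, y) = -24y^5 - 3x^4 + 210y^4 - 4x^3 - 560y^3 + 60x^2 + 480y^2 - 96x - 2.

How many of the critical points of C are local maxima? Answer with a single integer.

C separates as a function of x plus a function of y, so ∇C=0 decouples.
∂C/∂x = -12(x - 2)(x - 1)(x + 4) = 0 at x ∈ {-4, 1, 2}; ∂C/∂y = -120y(y - 4)(y - 2)(y - 1) = 0 at y ∈ {0, 1, 2, 4}.
The Hessian is diagonal: diag(C_xx, C_yy). Second derivatives: C_xx(-4)=-360, C_xx(1)=60, C_xx(2)=-72; C_yy(0)=960, C_yy(1)=-360, C_yy(2)=480, C_yy(4)=-2880.
Local maxima occur where both diagonal entries negative: (-4, 1), (-4, 4), (2, 1), (2, 4). Count: 4.

4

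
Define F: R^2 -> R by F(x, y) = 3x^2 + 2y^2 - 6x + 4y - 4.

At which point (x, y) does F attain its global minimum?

(1, -1)

F(x,y) separates as P(x) + Q(y) − 4, so its minimum is min P + min Q − 4.
P'(x) = 6x - 6 vanishes at x ∈ {1}; Q'(y) = 4y + 4 vanishes at y ∈ {-1}.
Local minima of P (where P''>0): P(1)=-3. Local minima of Q: Q(-1)=-2.
So the global minimum of F is P(1) + Q(-1) − 4 = -3 − 2 − 4 = -9, attained at (1, -1).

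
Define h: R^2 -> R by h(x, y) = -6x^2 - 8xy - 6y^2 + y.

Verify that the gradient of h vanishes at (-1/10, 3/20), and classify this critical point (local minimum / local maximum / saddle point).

local maximum

∇h = (-12x - 8y, -8x - 12y + 1); substituting (-1/10, 3/20) gives ∇h = (0, 0), so (-1/10, 3/20) is indeed a critical point.
The Hessian of h is constant: H = [[-12, -8], [-8, -12]].
det(H) = (-12)·(-12) − (-8)² = 80.
det(H) > 0 and tr(H) = -24 < 0, so H is negative definite and the point is a local maximum.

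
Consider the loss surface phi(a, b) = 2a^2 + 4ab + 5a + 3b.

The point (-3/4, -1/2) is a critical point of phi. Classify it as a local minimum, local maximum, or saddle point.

saddle point

The Hessian of phi is constant: H = [[4, 4], [4, 0]].
det(H) = 4·0 − 4² = -16.
Since det(H) < 0, H is indefinite and the critical point is a saddle point.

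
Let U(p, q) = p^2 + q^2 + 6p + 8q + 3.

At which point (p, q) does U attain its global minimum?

U(p,q) separates as A(p) + B(q) + 3, so its minimum is min A + min B + 3.
A'(p) = 2p + 6 vanishes at p ∈ {-3}; B'(q) = 2q + 8 vanishes at q ∈ {-4}.
Local minima of A (where A''>0): A(-3)=-9. Local minima of B: B(-4)=-16.
So the global minimum of U is A(-3) + B(-4) + 3 = -9 − 16 + 3 = -22, attained at (-3, -4).

(-3, -4)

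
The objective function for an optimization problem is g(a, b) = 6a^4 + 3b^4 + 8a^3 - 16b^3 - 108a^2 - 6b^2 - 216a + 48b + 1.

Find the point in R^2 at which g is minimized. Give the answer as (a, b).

(3, 4)

g(a,b) separates as P(a) + Q(b) + 1, so its minimum is min P + min Q + 1.
P'(a) = 24(a - 3)(a + 1)(a + 3) vanishes at a ∈ {-3, -1, 3}; Q'(b) = 12(b - 4)(b - 1)(b + 1) vanishes at b ∈ {-1, 1, 4}.
Local minima of P (where P''>0): P(-3)=-54, P(3)=-918. Local minima of Q: Q(-1)=-35, Q(4)=-160.
So the global minimum of g is P(3) + Q(4) + 1 = -918 − 160 + 1 = -1077, attained at (3, 4).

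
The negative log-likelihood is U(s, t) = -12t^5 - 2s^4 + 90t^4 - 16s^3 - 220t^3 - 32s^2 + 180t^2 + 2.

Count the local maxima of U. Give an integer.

4

U separates as a function of s plus a function of t, so ∇U=0 decouples.
∂U/∂s = -8s(s + 2)(s + 4) = 0 at s ∈ {-4, -2, 0}; ∂U/∂t = -60t(t - 3)(t - 2)(t - 1) = 0 at t ∈ {0, 1, 2, 3}.
The Hessian is diagonal: diag(U_ss, U_tt). Second derivatives: U_ss(-4)=-64, U_ss(-2)=32, U_ss(0)=-64; U_tt(0)=360, U_tt(1)=-120, U_tt(2)=120, U_tt(3)=-360.
Local maxima occur where both diagonal entries negative: (-4, 1), (-4, 3), (0, 1), (0, 3). Count: 4.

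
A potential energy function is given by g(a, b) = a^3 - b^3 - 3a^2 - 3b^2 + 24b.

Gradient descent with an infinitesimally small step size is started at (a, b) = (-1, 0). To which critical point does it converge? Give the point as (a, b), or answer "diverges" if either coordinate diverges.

g is separable, so gradient descent decouples: a follows -∂g/∂a, b follows -∂g/∂b.
∂g/∂a = 3a(a - 2); at a=-1 this is 9, so a decreases.
∂g/∂b = -3(b - 2)(b + 4); at b=0 this is 24, so b decreases.
The a-coordinate has no critical point in that direction and runs off to infinity.

diverges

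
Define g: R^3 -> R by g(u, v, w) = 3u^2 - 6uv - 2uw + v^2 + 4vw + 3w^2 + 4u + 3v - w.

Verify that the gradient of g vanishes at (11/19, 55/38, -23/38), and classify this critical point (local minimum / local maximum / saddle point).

∇g = (6u - 6v - 2w + 4, -6u + 2v + 4w + 3, -2u + 4v + 6w - 1); substituting (11/19, 55/38, -23/38) gives ∇g = (0, 0, 0), so (11/19, 55/38, -23/38) is indeed a critical point.
The Hessian is constant: H = [[6, -6, -2], [-6, 2, 4], [-2, 4, 6]].
Leading principal minors: Δ₁ = 6, Δ₂ = -24, Δ₃ = -152.
The minors fit neither the all-positive nor the alternating-sign pattern, so H is indefinite: a saddle point.

saddle point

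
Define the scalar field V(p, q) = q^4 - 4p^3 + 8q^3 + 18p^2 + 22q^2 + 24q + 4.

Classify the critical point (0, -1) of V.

local minimum

The mixed partial ∂²V/∂p∂q is 0, so the Hessian at any point is diag(V_pp, V_qq) = diag(12(-2p + 3), 4(3q^2 + 12q + 11)).
At (0, -1): H = diag(36, 8).
Both eigenvalues are positive, so H is positive definite: a local minimum.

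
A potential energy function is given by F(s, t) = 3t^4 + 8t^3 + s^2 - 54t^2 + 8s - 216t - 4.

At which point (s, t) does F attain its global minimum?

F(s,t) separates as P(s) + Q(t) − 4, so its minimum is min P + min Q − 4.
P'(s) = 2s + 8 vanishes at s ∈ {-4}; Q'(t) = 12(t - 3)(t + 2)(t + 3) vanishes at t ∈ {-3, -2, 3}.
Local minima of P (where P''>0): P(-4)=-16. Local minima of Q: Q(-3)=189, Q(3)=-675.
So the global minimum of F is P(-4) + Q(3) − 4 = -16 − 675 − 4 = -695, attained at (-4, 3).

(-4, 3)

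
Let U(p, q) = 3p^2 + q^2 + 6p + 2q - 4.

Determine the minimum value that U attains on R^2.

U(p,q) separates as A(p) + B(q) − 4, so its minimum is min A + min B − 4.
A'(p) = 6p + 6 vanishes at p ∈ {-1}; B'(q) = 2q + 2 vanishes at q ∈ {-1}.
Local minima of A (where A''>0): A(-1)=-3. Local minima of B: B(-1)=-1.
So the global minimum of U is A(-1) + B(-1) − 4 = -3 − 1 − 4 = -8, attained at (-1, -1).

-8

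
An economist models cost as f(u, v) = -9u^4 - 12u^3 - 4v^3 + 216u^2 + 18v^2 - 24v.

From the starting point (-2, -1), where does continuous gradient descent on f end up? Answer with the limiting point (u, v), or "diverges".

f is separable, so gradient descent decouples: u follows -∂f/∂u, v follows -∂f/∂v.
∂f/∂u = -36u(u - 3)(u + 4); at u=-2 this is -720, so u increases.
∂f/∂v = -12(v - 2)(v - 1); at v=-1 this is -72, so v increases.
u converges to its nearest critical value 0 (a local min of the u-part); v converges to 1. The iterate converges to (0, 1).

(0, 1)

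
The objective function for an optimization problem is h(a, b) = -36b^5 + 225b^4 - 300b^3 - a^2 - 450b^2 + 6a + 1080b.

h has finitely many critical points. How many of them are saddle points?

h separates as a function of a plus a function of b, so ∇h=0 decouples.
∂h/∂a = -2(a - 3) = 0 at a ∈ {3}; ∂h/∂b = -180(b - 3)(b - 2)(b - 1)(b + 1) = 0 at b ∈ {-1, 1, 2, 3}.
The Hessian is diagonal: diag(h_aa, h_bb). Second derivatives: h_aa(3)=-2; h_bb(-1)=4320, h_bb(1)=-720, h_bb(2)=540, h_bb(3)=-1440.
Saddle points occur where the two diagonal entries have opposite signs: (3, -1), (3, 2). Count: 2.

2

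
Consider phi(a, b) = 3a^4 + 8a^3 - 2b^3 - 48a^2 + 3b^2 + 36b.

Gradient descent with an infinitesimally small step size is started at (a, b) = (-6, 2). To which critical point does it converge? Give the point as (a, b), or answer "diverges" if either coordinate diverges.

phi is separable, so gradient descent decouples: a follows -∂phi/∂a, b follows -∂phi/∂b.
∂phi/∂a = 12a(a - 2)(a + 4); at a=-6 this is -1152, so a increases.
∂phi/∂b = -6(b - 3)(b + 2); at b=2 this is 24, so b decreases.
a converges to its nearest critical value -4 (a local min of the a-part); b converges to -2. The iterate converges to (-4, -2).

(-4, -2)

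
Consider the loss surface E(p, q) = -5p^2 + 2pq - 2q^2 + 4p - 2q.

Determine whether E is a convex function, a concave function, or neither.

E is quadratic, so its Hessian is the constant matrix H = [[-10, 2], [2, -4]].
det(H) = 36, tr(H) = -14.
det(H) > 0 and tr(H) < 0, so H is negative definite everywhere: concave.

concave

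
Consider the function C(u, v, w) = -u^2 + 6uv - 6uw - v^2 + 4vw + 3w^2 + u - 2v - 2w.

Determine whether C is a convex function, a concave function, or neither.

neither

C is quadratic, so its Hessian is the constant matrix H = [[-2, 6, -6], [6, -2, 4], [-6, 4, 6]].
Leading principal minors: -2, -32, -376.
Neither pattern holds ⇒ H is indefinite ⇒ neither convex nor concave.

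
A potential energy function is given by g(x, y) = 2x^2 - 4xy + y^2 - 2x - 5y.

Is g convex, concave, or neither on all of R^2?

g is quadratic, so its Hessian is the constant matrix H = [[4, -4], [-4, 2]].
det(H) = -8, tr(H) = 6.
det(H) < 0, so H is indefinite: neither convex nor concave.

neither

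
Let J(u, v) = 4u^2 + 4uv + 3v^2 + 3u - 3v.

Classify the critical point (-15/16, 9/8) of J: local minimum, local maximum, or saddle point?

The Hessian of J is constant: H = [[8, 4], [4, 6]].
det(H) = 8·6 − 4² = 32.
det(H) > 0 and tr(H) = 14 > 0, so H is positive definite and the point is a local minimum.

local minimum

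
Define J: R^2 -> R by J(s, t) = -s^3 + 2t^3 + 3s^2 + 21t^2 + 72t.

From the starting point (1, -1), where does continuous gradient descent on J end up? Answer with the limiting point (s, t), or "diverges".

(0, -3)

J is separable, so gradient descent decouples: s follows -∂J/∂s, t follows -∂J/∂t.
∂J/∂s = -3s(s - 2); at s=1 this is 3, so s decreases.
∂J/∂t = 6(t + 3)(t + 4); at t=-1 this is 36, so t decreases.
s converges to its nearest critical value 0 (a local min of the s-part); t converges to -3. The iterate converges to (0, -3).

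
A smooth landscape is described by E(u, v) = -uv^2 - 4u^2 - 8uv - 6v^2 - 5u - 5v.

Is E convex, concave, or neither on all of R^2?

The term -uv^2 is cubic, so the Hessian is not constant.
∂²E/∂v² = -2u - 12, which takes both signs as u varies (negative for sufficiently large u). A diagonal entry of the Hessian changing sign means the Hessian is neither positive- nor negative-semidefinite on all of R^2.

neither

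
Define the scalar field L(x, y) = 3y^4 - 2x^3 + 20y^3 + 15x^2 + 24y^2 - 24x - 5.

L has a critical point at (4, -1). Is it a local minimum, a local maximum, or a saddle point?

local maximum

The mixed partial ∂²L/∂x∂y is 0, so the Hessian at any point is diag(L_xx, L_yy) = diag(6(-2x + 5), 12(3y^2 + 10y + 4)).
At (4, -1): H = diag(-18, -36).
Both eigenvalues are negative, so H is negative definite: a local maximum.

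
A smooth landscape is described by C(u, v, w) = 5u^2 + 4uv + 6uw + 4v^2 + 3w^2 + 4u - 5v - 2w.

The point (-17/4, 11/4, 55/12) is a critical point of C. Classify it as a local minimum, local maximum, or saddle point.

local minimum

The Hessian is constant: H = [[10, 4, 6], [4, 8, 0], [6, 0, 6]].
Leading principal minors: Δ₁ = 10, Δ₂ = 64, Δ₃ = 96.
All leading minors are positive, so H is positive definite: a local minimum.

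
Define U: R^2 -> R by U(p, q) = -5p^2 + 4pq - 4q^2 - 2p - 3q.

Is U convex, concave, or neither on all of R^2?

concave

U is quadratic, so its Hessian is the constant matrix H = [[-10, 4], [4, -8]].
det(H) = 64, tr(H) = -18.
det(H) > 0 and tr(H) < 0, so H is negative definite everywhere: concave.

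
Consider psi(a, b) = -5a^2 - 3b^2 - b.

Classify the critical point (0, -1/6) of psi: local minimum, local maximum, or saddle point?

The Hessian of psi is constant: H = [[-10, 0], [0, -6]].
det(H) = (-10)·(-6) − 0² = 60.
det(H) > 0 and tr(H) = -16 < 0, so H is negative definite and the point is a local maximum.

local maximum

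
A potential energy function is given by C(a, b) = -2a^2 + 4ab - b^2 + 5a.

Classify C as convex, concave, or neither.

neither

C is quadratic, so its Hessian is the constant matrix H = [[-4, 4], [4, -2]].
det(H) = -8, tr(H) = -6.
det(H) < 0, so H is indefinite: neither convex nor concave.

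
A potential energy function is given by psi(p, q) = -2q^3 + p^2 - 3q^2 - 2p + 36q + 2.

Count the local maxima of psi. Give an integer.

0

psi separates as a function of p plus a function of q, so ∇psi=0 decouples.
∂psi/∂p = 2(p - 1) = 0 at p ∈ {1}; ∂psi/∂q = -6(q - 2)(q + 3) = 0 at q ∈ {-3, 2}.
The Hessian is diagonal: diag(psi_pp, psi_qq). Second derivatives: psi_pp(1)=2; psi_qq(-3)=30, psi_qq(2)=-30.
Local maxima occur where both diagonal entries negative: none. Count: 0.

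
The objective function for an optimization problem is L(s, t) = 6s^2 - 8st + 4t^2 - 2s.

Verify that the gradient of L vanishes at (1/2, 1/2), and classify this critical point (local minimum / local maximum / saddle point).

local minimum

∇L = (12s - 8t - 2, -8s + 8t); substituting (1/2, 1/2) gives ∇L = (0, 0), so (1/2, 1/2) is indeed a critical point.
The Hessian of L is constant: H = [[12, -8], [-8, 8]].
det(H) = 12·8 − (-8)² = 32.
det(H) > 0 and tr(H) = 20 > 0, so H is positive definite and the point is a local minimum.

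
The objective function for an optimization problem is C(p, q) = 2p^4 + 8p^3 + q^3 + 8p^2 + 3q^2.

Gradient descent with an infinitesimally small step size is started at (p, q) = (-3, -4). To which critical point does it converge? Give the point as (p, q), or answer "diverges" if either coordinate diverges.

C is separable, so gradient descent decouples: p follows -∂C/∂p, q follows -∂C/∂q.
∂C/∂p = 8p(p + 1)(p + 2); at p=-3 this is -48, so p increases.
∂C/∂q = 3q(q + 2); at q=-4 this is 24, so q decreases.
The q-coordinate has no critical point in that direction and runs off to infinity.

diverges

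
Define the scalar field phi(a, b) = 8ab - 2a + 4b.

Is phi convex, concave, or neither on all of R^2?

neither

phi is quadratic, so its Hessian is the constant matrix H = [[0, 8], [8, 0]].
det(H) = -64, tr(H) = 0.
det(H) < 0, so H is indefinite: neither convex nor concave.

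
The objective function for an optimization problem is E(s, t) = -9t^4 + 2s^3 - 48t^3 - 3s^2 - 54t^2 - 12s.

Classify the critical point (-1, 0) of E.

The mixed partial ∂²E/∂s∂t is 0, so the Hessian at any point is diag(E_ss, E_tt) = diag(6(2s - 1), -36(3t^2 + 8t + 3)).
At (-1, 0): H = diag(-18, -108).
Both eigenvalues are negative, so H is negative definite: a local maximum.

local maximum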